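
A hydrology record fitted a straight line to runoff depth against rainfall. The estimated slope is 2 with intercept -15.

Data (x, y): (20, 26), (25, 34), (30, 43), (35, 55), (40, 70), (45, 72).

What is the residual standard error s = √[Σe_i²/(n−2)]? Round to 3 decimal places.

x=20: ŷ = -15 + 2·20 = 25; e = 26 − 25 = 1
x=25: ŷ = -15 + 2·25 = 35; e = 34 − 35 = -1
x=30: ŷ = -15 + 2·30 = 45; e = 43 − 45 = -2
x=35: ŷ = -15 + 2·35 = 55; e = 55 − 55 = 0
x=40: ŷ = -15 + 2·40 = 65; e = 70 − 65 = 5
x=45: ŷ = -15 + 2·45 = 75; e = 72 − 75 = -3
SSE = 1 + 1 + 4 + 0 + 25 + 9 = 40
s = √(40/4) = √10 ≈ 3.162

s = 3.162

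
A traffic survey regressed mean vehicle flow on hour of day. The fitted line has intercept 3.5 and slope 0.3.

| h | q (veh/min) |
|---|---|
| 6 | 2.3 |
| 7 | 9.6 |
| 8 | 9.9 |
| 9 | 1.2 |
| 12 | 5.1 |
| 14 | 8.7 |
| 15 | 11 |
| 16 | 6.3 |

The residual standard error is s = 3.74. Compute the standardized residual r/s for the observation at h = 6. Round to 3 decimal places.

-0.802

ŷ = 3.5 + 0.3·6 = 5.3
r = 2.3 − 5.3 = -3
r/s = -3 / 3.74 = -0.802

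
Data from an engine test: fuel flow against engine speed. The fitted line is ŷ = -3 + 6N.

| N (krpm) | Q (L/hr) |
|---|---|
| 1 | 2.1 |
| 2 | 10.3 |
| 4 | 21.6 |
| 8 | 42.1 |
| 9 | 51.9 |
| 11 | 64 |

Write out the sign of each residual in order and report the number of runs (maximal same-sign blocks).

4 runs

N=1: ŷ = -3 + 6·1 = 3; r = 2.1 − 3 = -0.9
N=2: ŷ = -3 + 6·2 = 9; r = 10.3 − 9 = 1.3
N=4: ŷ = -3 + 6·4 = 21; r = 21.6 − 21 = 0.6
N=8: ŷ = -3 + 6·8 = 45; r = 42.1 − 45 = -2.9
N=9: ŷ = -3 + 6·9 = 51; r = 51.9 − 51 = 0.9
N=11: ŷ = -3 + 6·11 = 63; r = 64 − 63 = 1
Signs: − + + − + +
Runs: −×1, +×2, −×1, +×2 → 4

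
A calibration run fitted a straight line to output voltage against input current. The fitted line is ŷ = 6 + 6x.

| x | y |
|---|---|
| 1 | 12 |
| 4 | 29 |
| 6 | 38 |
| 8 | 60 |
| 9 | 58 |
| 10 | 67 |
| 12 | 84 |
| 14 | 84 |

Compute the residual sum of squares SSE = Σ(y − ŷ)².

SSE = 130

x=1: ŷ = 6 + 6·1 = 12; e = 12 − 12 = 0
x=4: ŷ = 6 + 6·4 = 30; e = 29 − 30 = -1
x=6: ŷ = 6 + 6·6 = 42; e = 38 − 42 = -4
x=8: ŷ = 6 + 6·8 = 54; e = 60 − 54 = 6
x=9: ŷ = 6 + 6·9 = 60; e = 58 − 60 = -2
x=10: ŷ = 6 + 6·10 = 66; e = 67 − 66 = 1
x=12: ŷ = 6 + 6·12 = 78; e = 84 − 78 = 6
x=14: ŷ = 6 + 6·14 = 90; e = 84 − 90 = -6
SSE = 0 + 1 + 16 + 36 + 4 + 1 + 36 + 36 = 130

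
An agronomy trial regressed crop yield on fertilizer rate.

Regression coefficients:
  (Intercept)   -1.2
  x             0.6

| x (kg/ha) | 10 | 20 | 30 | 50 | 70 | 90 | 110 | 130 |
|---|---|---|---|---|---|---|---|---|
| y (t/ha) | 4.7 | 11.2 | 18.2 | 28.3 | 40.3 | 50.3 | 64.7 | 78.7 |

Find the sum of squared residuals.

x=10: ŷ = -1.2 + 0.6·10 = 4.8; r = 4.7 − 4.8 = -0.1
x=20: ŷ = -1.2 + 0.6·20 = 10.8; r = 11.2 − 10.8 = 0.4
x=30: ŷ = -1.2 + 0.6·30 = 16.8; r = 18.2 − 16.8 = 1.4
x=50: ŷ = -1.2 + 0.6·50 = 28.8; r = 28.3 − 28.8 = -0.5
x=70: ŷ = -1.2 + 0.6·70 = 40.8; r = 40.3 − 40.8 = -0.5
x=90: ŷ = -1.2 + 0.6·90 = 52.8; r = 50.3 − 52.8 = -2.5
x=110: ŷ = -1.2 + 0.6·110 = 64.8; r = 64.7 − 64.8 = -0.1
x=130: ŷ = -1.2 + 0.6·130 = 76.8; r = 78.7 − 76.8 = 1.9
SSE = 0.01 + 0.16 + 1.96 + 0.25 + 0.25 + 6.25 + 0.01 + 3.61 = 12.5

SSE = 12.5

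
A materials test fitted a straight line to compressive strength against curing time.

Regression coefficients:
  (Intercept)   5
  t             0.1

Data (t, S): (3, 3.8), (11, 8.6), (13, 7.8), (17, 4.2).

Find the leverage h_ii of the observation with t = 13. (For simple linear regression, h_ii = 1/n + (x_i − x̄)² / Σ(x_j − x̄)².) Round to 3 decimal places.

t̄ = (3 + 11 + 13 + 17)/4 = 11
Σ(t − t̄)² = 64 + 0 + 4 + 36 = 104
h = 1/4 + (2)²/104 = 0.25 + 0.0384615 = 0.288

h = 0.288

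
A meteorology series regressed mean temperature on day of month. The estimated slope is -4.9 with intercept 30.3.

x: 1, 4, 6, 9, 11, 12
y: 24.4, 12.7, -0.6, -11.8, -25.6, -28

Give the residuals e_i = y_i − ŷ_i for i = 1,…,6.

x=1: ŷ = 30.3 − 4.9·1 = 25.4; e = 24.4 − 25.4 = -1
x=4: ŷ = 30.3 − 4.9·4 = 10.7; e = 12.7 − 10.7 = 2
x=6: ŷ = 30.3 − 4.9·6 = 0.9; e = -0.6 − 0.9 = -1.5
x=9: ŷ = 30.3 − 4.9·9 = -13.8; e = -11.8 − (-13.8) = 2
x=11: ŷ = 30.3 − 4.9·11 = -23.6; e = -25.6 − (-23.6) = -2
x=12: ŷ = 30.3 − 4.9·12 = -28.5; e = -28 − (-28.5) = 0.5

-1, 2, -1.5, 2, -2, 0.5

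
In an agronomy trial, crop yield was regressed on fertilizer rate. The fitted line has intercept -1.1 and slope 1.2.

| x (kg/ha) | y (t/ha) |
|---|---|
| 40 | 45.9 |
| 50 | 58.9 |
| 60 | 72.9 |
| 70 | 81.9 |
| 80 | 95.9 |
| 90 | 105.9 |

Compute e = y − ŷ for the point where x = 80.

ŷ = -1.1 + 1.2·80 = 94.9
e = 95.9 − 94.9 = 1

e = 1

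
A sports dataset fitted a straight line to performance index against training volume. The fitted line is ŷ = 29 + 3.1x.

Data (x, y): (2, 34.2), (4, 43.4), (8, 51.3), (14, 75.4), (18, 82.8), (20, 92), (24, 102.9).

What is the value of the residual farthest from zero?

x=2: ŷ = 29 + 3.1·2 = 35.2; e = 34.2 − 35.2 = -1
x=4: ŷ = 29 + 3.1·4 = 41.4; e = 43.4 − 41.4 = 2
x=8: ŷ = 29 + 3.1·8 = 53.8; e = 51.3 − 53.8 = -2.5
x=14: ŷ = 29 + 3.1·14 = 72.4; e = 75.4 − 72.4 = 3
x=18: ŷ = 29 + 3.1·18 = 84.8; e = 82.8 − 84.8 = -2
x=20: ŷ = 29 + 3.1·20 = 91; e = 92 − 91 = 1
x=24: ŷ = 29 + 3.1·24 = 103.4; e = 102.9 − 103.4 = -0.5
Largest |e| is 3 at x = 14, residual 3.

e = 3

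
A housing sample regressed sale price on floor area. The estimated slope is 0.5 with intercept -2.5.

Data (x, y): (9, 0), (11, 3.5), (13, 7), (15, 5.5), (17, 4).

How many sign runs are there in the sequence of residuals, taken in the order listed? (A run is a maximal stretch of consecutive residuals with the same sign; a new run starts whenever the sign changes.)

x=9: ŷ = -2.5 + 0.5·9 = 2; e = 0 − 2 = -2
x=11: ŷ = -2.5 + 0.5·11 = 3; e = 3.5 − 3 = 0.5
x=13: ŷ = -2.5 + 0.5·13 = 4; e = 7 − 4 = 3
x=15: ŷ = -2.5 + 0.5·15 = 5; e = 5.5 − 5 = 0.5
x=17: ŷ = -2.5 + 0.5·17 = 6; e = 4 − 6 = -2
Signs: − + + + −
Runs: −×1, +×3, −×1 → 3

3 runs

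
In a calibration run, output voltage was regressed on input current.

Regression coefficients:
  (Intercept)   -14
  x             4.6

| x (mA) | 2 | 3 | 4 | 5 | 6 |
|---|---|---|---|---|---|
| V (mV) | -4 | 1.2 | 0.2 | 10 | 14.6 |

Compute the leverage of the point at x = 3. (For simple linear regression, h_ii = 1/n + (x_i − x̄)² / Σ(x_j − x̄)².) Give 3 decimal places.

h = 0.300

x̄ = (2 + 3 + 4 + 5 + 6)/5 = 4
Σ(x − x̄)² = 4 + 1 + 0 + 1 + 4 = 10
h = 1/5 + (-1)²/10 = 0.2 + 0.1 = 0.300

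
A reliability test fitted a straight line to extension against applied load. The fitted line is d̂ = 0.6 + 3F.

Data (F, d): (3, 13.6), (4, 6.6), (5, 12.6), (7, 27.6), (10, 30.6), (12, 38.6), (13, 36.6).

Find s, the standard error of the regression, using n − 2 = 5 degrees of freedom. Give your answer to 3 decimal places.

F=3: d̂ = 0.6 + 3·3 = 9.6; r = 13.6 − 9.6 = 4
F=4: d̂ = 0.6 + 3·4 = 12.6; r = 6.6 − 12.6 = -6
F=5: d̂ = 0.6 + 3·5 = 15.6; r = 12.6 − 15.6 = -3
F=7: d̂ = 0.6 + 3·7 = 21.6; r = 27.6 − 21.6 = 6
F=10: d̂ = 0.6 + 3·10 = 30.6; r = 30.6 − 30.6 = 0
F=12: d̂ = 0.6 + 3·12 = 36.6; r = 38.6 − 36.6 = 2
F=13: d̂ = 0.6 + 3·13 = 39.6; r = 36.6 − 39.6 = -3
SSE = 16 + 36 + 9 + 36 + 0 + 4 + 9 = 110
s = √(110/5) = √22 ≈ 4.690

s = 4.690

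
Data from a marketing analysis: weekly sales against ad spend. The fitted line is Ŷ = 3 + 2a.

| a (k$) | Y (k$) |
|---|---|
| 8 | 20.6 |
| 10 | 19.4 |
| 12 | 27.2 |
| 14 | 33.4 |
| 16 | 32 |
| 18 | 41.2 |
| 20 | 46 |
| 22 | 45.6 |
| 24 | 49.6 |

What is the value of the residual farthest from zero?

r = -3.6

a=8: Ŷ = 3 + 2·8 = 19; r = 20.6 − 19 = 1.6
a=10: Ŷ = 3 + 2·10 = 23; r = 19.4 − 23 = -3.6
a=12: Ŷ = 3 + 2·12 = 27; r = 27.2 − 27 = 0.2
a=14: Ŷ = 3 + 2·14 = 31; r = 33.4 − 31 = 2.4
a=16: Ŷ = 3 + 2·16 = 35; r = 32 − 35 = -3
a=18: Ŷ = 3 + 2·18 = 39; r = 41.2 − 39 = 2.2
a=20: Ŷ = 3 + 2·20 = 43; r = 46 − 43 = 3
a=22: Ŷ = 3 + 2·22 = 47; r = 45.6 − 47 = -1.4
a=24: Ŷ = 3 + 2·24 = 51; r = 49.6 − 51 = -1.4
Largest |r| is 3.6 at a = 10, residual -3.6.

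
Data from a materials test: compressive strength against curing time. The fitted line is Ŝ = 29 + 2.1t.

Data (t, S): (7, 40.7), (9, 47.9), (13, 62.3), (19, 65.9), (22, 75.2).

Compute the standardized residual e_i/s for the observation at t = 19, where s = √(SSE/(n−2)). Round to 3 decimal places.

-0.707

t=7: Ŝ = 29 + 2.1·7 = 43.7; e = 40.7 − 43.7 = -3
t=9: Ŝ = 29 + 2.1·9 = 47.9; e = 47.9 − 47.9 = 0
t=13: Ŝ = 29 + 2.1·13 = 56.3; e = 62.3 − 56.3 = 6
t=19: Ŝ = 29 + 2.1·19 = 68.9; e = 65.9 − 68.9 = -3
t=22: Ŝ = 29 + 2.1·22 = 75.2; e = 75.2 − 75.2 = 0
SSE = 9 + 0 + 36 + 9 + 0 = 54
s = √(54/3) = 4.24264
e/s = -3 / 4.24264 = -0.707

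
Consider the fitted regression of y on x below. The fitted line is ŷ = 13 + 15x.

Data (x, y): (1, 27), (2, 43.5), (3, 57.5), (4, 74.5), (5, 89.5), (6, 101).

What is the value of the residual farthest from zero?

x=1: ŷ = 13 + 15·1 = 28; e = 27 − 28 = -1
x=2: ŷ = 13 + 15·2 = 43; e = 43.5 − 43 = 0.5
x=3: ŷ = 13 + 15·3 = 58; e = 57.5 − 58 = -0.5
x=4: ŷ = 13 + 15·4 = 73; e = 74.5 − 73 = 1.5
x=5: ŷ = 13 + 15·5 = 88; e = 89.5 − 88 = 1.5
x=6: ŷ = 13 + 15·6 = 103; e = 101 − 103 = -2
Largest |e| is 2 at x = 6, residual -2.

e = -2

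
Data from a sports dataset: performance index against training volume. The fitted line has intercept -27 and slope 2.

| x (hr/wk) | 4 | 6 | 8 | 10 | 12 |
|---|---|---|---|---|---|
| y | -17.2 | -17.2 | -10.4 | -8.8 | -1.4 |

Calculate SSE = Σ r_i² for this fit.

SSE = 14.24

x=4: ŷ = -27 + 2·4 = -19; r = -17.2 − (-19) = 1.8
x=6: ŷ = -27 + 2·6 = -15; r = -17.2 − (-15) = -2.2
x=8: ŷ = -27 + 2·8 = -11; r = -10.4 − (-11) = 0.6
x=10: ŷ = -27 + 2·10 = -7; r = -8.8 − (-7) = -1.8
x=12: ŷ = -27 + 2·12 = -3; r = -1.4 − (-3) = 1.6
SSE = 3.24 + 4.84 + 0.36 + 3.24 + 2.56 = 14.24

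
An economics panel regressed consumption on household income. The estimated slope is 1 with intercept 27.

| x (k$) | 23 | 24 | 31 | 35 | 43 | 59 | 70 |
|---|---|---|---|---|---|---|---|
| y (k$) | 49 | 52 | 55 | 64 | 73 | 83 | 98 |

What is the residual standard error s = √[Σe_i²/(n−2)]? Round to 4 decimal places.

s = 2.6077

x=23: ŷ = 27 + 23 = 50; e = 49 − 50 = -1
x=24: ŷ = 27 + 24 = 51; e = 52 − 51 = 1
x=31: ŷ = 27 + 31 = 58; e = 55 − 58 = -3
x=35: ŷ = 27 + 35 = 62; e = 64 − 62 = 2
x=43: ŷ = 27 + 43 = 70; e = 73 − 70 = 3
x=59: ŷ = 27 + 59 = 86; e = 83 − 86 = -3
x=70: ŷ = 27 + 70 = 97; e = 98 − 97 = 1
SSE = 1 + 1 + 9 + 4 + 9 + 9 + 1 = 34
s = √(34/5) = √6.8 ≈ 2.6077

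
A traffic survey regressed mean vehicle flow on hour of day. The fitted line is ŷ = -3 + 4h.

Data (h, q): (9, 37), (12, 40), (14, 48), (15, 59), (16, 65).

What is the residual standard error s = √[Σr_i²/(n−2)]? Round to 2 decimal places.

h=9: ŷ = -3 + 4·9 = 33; r = 37 − 33 = 4
h=12: ŷ = -3 + 4·12 = 45; r = 40 − 45 = -5
h=14: ŷ = -3 + 4·14 = 53; r = 48 − 53 = -5
h=15: ŷ = -3 + 4·15 = 57; r = 59 − 57 = 2
h=16: ŷ = -3 + 4·16 = 61; r = 65 − 61 = 4
SSE = 16 + 25 + 25 + 4 + 16 = 86
s = √(86/3) = √28.6667 ≈ 5.35

s = 5.35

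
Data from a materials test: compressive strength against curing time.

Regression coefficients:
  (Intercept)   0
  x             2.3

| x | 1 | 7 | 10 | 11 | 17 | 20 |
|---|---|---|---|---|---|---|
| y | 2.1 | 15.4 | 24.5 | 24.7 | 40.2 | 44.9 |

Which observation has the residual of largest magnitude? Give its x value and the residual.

x=1: ŷ = 2.3·1 = 2.3; e = 2.1 − 2.3 = -0.2
x=7: ŷ = 2.3·7 = 16.1; e = 15.4 − 16.1 = -0.7
x=10: ŷ = 2.3·10 = 23; e = 24.5 − 23 = 1.5
x=11: ŷ = 2.3·11 = 25.3; e = 24.7 − 25.3 = -0.6
x=17: ŷ = 2.3·17 = 39.1; e = 40.2 − 39.1 = 1.1
x=20: ŷ = 2.3·20 = 46; e = 44.9 − 46 = -1.1
Largest |e| is 1.5 at x = 10, residual 1.5.

x = 10, e = 1.5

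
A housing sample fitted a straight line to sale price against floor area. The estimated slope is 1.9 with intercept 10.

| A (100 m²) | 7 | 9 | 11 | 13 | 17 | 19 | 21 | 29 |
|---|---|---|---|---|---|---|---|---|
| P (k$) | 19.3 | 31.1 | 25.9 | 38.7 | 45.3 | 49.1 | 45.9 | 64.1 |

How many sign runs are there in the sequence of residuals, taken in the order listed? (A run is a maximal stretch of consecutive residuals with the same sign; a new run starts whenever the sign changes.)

A=7: P̂ = 10 + 1.9·7 = 23.3; r = 19.3 − 23.3 = -4
A=9: P̂ = 10 + 1.9·9 = 27.1; r = 31.1 − 27.1 = 4
A=11: P̂ = 10 + 1.9·11 = 30.9; r = 25.9 − 30.9 = -5
A=13: P̂ = 10 + 1.9·13 = 34.7; r = 38.7 − 34.7 = 4
A=17: P̂ = 10 + 1.9·17 = 42.3; r = 45.3 − 42.3 = 3
A=19: P̂ = 10 + 1.9·19 = 46.1; r = 49.1 − 46.1 = 3
A=21: P̂ = 10 + 1.9·21 = 49.9; r = 45.9 − 49.9 = -4
A=29: P̂ = 10 + 1.9·29 = 65.1; r = 64.1 − 65.1 = -1
Signs: − + − + + + − −
Runs: −×1, +×1, −×1, +×3, −×2 → 5

5 runs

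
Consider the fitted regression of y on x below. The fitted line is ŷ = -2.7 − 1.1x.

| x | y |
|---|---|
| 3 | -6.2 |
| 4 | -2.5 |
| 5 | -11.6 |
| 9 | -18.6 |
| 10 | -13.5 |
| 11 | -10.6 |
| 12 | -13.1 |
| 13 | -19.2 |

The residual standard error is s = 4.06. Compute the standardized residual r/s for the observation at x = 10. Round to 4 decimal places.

ŷ = -2.7 − 1.1·10 = -13.7
r = -13.5 − (-13.7) = 0.2
r/s = 0.2 / 4.06 = 0.0493

0.0493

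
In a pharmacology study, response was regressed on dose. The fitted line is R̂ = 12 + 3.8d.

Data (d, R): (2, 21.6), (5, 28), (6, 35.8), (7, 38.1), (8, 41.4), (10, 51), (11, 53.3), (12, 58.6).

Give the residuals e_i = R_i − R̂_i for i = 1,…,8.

2, -3, 1, -0.5, -1, 1, -0.5, 1

d=2: R̂ = 12 + 3.8·2 = 19.6; e = 21.6 − 19.6 = 2
d=5: R̂ = 12 + 3.8·5 = 31; e = 28 − 31 = -3
d=6: R̂ = 12 + 3.8·6 = 34.8; e = 35.8 − 34.8 = 1
d=7: R̂ = 12 + 3.8·7 = 38.6; e = 38.1 − 38.6 = -0.5
d=8: R̂ = 12 + 3.8·8 = 42.4; e = 41.4 − 42.4 = -1
d=10: R̂ = 12 + 3.8·10 = 50; e = 51 − 50 = 1
d=11: R̂ = 12 + 3.8·11 = 53.8; e = 53.3 − 53.8 = -0.5
d=12: R̂ = 12 + 3.8·12 = 57.6; e = 58.6 − 57.6 = 1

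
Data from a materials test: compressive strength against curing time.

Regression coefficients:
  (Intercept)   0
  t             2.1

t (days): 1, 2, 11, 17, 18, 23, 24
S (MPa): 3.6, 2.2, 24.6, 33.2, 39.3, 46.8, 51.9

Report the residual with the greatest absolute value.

r = -2.5

t=1: ŷ = 2.1·1 = 2.1; r = 3.6 − 2.1 = 1.5
t=2: ŷ = 2.1·2 = 4.2; r = 2.2 − 4.2 = -2
t=11: ŷ = 2.1·11 = 23.1; r = 24.6 − 23.1 = 1.5
t=17: ŷ = 2.1·17 = 35.7; r = 33.2 − 35.7 = -2.5
t=18: ŷ = 2.1·18 = 37.8; r = 39.3 − 37.8 = 1.5
t=23: ŷ = 2.1·23 = 48.3; r = 46.8 − 48.3 = -1.5
t=24: ŷ = 2.1·24 = 50.4; r = 51.9 − 50.4 = 1.5
Largest |r| is 2.5 at t = 17, residual -2.5.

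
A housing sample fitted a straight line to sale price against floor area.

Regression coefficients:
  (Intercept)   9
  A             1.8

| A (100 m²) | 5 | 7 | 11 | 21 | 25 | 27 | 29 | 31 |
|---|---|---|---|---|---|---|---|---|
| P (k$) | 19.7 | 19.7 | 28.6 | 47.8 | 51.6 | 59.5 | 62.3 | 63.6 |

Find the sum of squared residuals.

A=5: P̂ = 9 + 1.8·5 = 18; r = 19.7 − 18 = 1.7
A=7: P̂ = 9 + 1.8·7 = 21.6; r = 19.7 − 21.6 = -1.9
A=11: P̂ = 9 + 1.8·11 = 28.8; r = 28.6 − 28.8 = -0.2
A=21: P̂ = 9 + 1.8·21 = 46.8; r = 47.8 − 46.8 = 1
A=25: P̂ = 9 + 1.8·25 = 54; r = 51.6 − 54 = -2.4
A=27: P̂ = 9 + 1.8·27 = 57.6; r = 59.5 − 57.6 = 1.9
A=29: P̂ = 9 + 1.8·29 = 61.2; r = 62.3 − 61.2 = 1.1
A=31: P̂ = 9 + 1.8·31 = 64.8; r = 63.6 − 64.8 = -1.2
SSE = 2.89 + 3.61 + 0.04 + 1 + 5.76 + 3.61 + 1.21 + 1.44 = 19.56

SSE = 19.56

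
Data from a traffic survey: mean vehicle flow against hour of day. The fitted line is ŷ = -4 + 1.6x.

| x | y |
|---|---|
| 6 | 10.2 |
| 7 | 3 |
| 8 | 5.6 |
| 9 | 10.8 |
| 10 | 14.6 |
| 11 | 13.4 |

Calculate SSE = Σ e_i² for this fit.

x=6: ŷ = -4 + 1.6·6 = 5.6; e = 10.2 − 5.6 = 4.6
x=7: ŷ = -4 + 1.6·7 = 7.2; e = 3 − 7.2 = -4.2
x=8: ŷ = -4 + 1.6·8 = 8.8; e = 5.6 − 8.8 = -3.2
x=9: ŷ = -4 + 1.6·9 = 10.4; e = 10.8 − 10.4 = 0.4
x=10: ŷ = -4 + 1.6·10 = 12; e = 14.6 − 12 = 2.6
x=11: ŷ = -4 + 1.6·11 = 13.6; e = 13.4 − 13.6 = -0.2
SSE = 21.16 + 17.64 + 10.24 + 0.16 + 6.76 + 0.04 = 56

SSE = 56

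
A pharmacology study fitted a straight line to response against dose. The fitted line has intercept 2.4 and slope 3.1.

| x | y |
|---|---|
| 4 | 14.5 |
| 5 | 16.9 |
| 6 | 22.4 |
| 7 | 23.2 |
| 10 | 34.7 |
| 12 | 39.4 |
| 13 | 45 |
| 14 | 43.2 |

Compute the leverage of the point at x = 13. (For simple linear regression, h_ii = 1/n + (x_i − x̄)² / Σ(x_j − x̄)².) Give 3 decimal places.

x̄ = (4 + 5 + 6 + 7 + 10 + 12 + 13 + 14)/8 = 8.875
Σ(x − x̄)² = 23.7656 + 15.0156 + 8.26562 + 3.51562 + 1.26562 + 9.76562 + 17.0156 + 26.2656 = 104.875
h = 1/8 + (4.125)²/104.875 = 0.125 + 0.162247 = 0.287

h = 0.287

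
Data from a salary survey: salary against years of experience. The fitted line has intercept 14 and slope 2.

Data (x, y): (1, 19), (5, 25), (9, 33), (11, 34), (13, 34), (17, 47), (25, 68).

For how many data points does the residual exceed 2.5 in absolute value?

3

x=1: ŷ = 14 + 2·1 = 16; e = 19 − 16 = 3
x=5: ŷ = 14 + 2·5 = 24; e = 25 − 24 = 1
x=9: ŷ = 14 + 2·9 = 32; e = 33 − 32 = 1
x=11: ŷ = 14 + 2·11 = 36; e = 34 − 36 = -2
x=13: ŷ = 14 + 2·13 = 40; e = 34 − 40 = -6
x=17: ŷ = 14 + 2·17 = 48; e = 47 − 48 = -1
x=25: ŷ = 14 + 2·25 = 64; e = 68 − 64 = 4
|e| > 2.5: x=1 (|e|=3), x=13 (|e|=6), x=25 (|e|=4) → 3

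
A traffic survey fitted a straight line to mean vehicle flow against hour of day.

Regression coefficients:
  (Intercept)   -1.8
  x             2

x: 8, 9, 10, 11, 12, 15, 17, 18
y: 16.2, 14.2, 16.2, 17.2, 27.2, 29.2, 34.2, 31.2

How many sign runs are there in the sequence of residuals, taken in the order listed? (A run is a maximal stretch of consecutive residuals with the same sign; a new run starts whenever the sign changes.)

x=8: ŷ = -1.8 + 2·8 = 14.2; e = 16.2 − 14.2 = 2
x=9: ŷ = -1.8 + 2·9 = 16.2; e = 14.2 − 16.2 = -2
x=10: ŷ = -1.8 + 2·10 = 18.2; e = 16.2 − 18.2 = -2
x=11: ŷ = -1.8 + 2·11 = 20.2; e = 17.2 − 20.2 = -3
x=12: ŷ = -1.8 + 2·12 = 22.2; e = 27.2 − 22.2 = 5
x=15: ŷ = -1.8 + 2·15 = 28.2; e = 29.2 − 28.2 = 1
x=17: ŷ = -1.8 + 2·17 = 32.2; e = 34.2 − 32.2 = 2
x=18: ŷ = -1.8 + 2·18 = 34.2; e = 31.2 − 34.2 = -3
Signs: + − − − + + + −
Runs: +×1, −×3, +×3, −×1 → 4

4 runs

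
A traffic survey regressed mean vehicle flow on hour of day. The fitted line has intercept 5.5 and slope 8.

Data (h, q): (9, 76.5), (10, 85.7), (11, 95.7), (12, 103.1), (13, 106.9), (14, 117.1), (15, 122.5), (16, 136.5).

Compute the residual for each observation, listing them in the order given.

-1, 0.2, 2.2, 1.6, -2.6, -0.4, -3, 3

h=9: q̂ = 5.5 + 8·9 = 77.5; e = 76.5 − 77.5 = -1
h=10: q̂ = 5.5 + 8·10 = 85.5; e = 85.7 − 85.5 = 0.2
h=11: q̂ = 5.5 + 8·11 = 93.5; e = 95.7 − 93.5 = 2.2
h=12: q̂ = 5.5 + 8·12 = 101.5; e = 103.1 − 101.5 = 1.6
h=13: q̂ = 5.5 + 8·13 = 109.5; e = 106.9 − 109.5 = -2.6
h=14: q̂ = 5.5 + 8·14 = 117.5; e = 117.1 − 117.5 = -0.4
h=15: q̂ = 5.5 + 8·15 = 125.5; e = 122.5 − 125.5 = -3
h=16: q̂ = 5.5 + 8·16 = 133.5; e = 136.5 − 133.5 = 3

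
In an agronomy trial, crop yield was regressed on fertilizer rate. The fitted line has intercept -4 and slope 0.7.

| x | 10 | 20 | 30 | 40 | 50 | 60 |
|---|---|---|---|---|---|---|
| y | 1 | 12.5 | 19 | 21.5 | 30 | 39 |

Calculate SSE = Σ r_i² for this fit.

x=10: ŷ = -4 + 0.7·10 = 3; r = 1 − 3 = -2
x=20: ŷ = -4 + 0.7·20 = 10; r = 12.5 − 10 = 2.5
x=30: ŷ = -4 + 0.7·30 = 17; r = 19 − 17 = 2
x=40: ŷ = -4 + 0.7·40 = 24; r = 21.5 − 24 = -2.5
x=50: ŷ = -4 + 0.7·50 = 31; r = 30 − 31 = -1
x=60: ŷ = -4 + 0.7·60 = 38; r = 39 − 38 = 1
SSE = 4 + 6.25 + 4 + 6.25 + 1 + 1 = 22.5

SSE = 22.5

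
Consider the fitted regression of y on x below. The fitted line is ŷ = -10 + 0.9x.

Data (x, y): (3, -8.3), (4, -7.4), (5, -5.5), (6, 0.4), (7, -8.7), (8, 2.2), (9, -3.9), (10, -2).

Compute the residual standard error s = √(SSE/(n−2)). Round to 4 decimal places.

x=3: ŷ = -10 + 0.9·3 = -7.3; e = -8.3 − (-7.3) = -1
x=4: ŷ = -10 + 0.9·4 = -6.4; e = -7.4 − (-6.4) = -1
x=5: ŷ = -10 + 0.9·5 = -5.5; e = -5.5 − (-5.5) = 0
x=6: ŷ = -10 + 0.9·6 = -4.6; e = 0.4 − (-4.6) = 5
x=7: ŷ = -10 + 0.9·7 = -3.7; e = -8.7 − (-3.7) = -5
x=8: ŷ = -10 + 0.9·8 = -2.8; e = 2.2 − (-2.8) = 5
x=9: ŷ = -10 + 0.9·9 = -1.9; e = -3.9 − (-1.9) = -2
x=10: ŷ = -10 + 0.9·10 = -1; e = -2 − (-1) = -1
SSE = 1 + 1 + 0 + 25 + 25 + 25 + 4 + 1 = 82
s = √(82/6) = √13.6667 ≈ 3.6968

s = 3.6968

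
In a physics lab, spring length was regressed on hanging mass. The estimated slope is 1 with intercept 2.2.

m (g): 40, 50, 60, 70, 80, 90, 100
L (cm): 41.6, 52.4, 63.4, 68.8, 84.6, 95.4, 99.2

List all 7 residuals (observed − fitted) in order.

-0.6, 0.2, 1.2, -3.4, 2.4, 3.2, -3

m=40: L̂ = 2.2 + 40 = 42.2; r = 41.6 − 42.2 = -0.6
m=50: L̂ = 2.2 + 50 = 52.2; r = 52.4 − 52.2 = 0.2
m=60: L̂ = 2.2 + 60 = 62.2; r = 63.4 − 62.2 = 1.2
m=70: L̂ = 2.2 + 70 = 72.2; r = 68.8 − 72.2 = -3.4
m=80: L̂ = 2.2 + 80 = 82.2; r = 84.6 − 82.2 = 2.4
m=90: L̂ = 2.2 + 90 = 92.2; r = 95.4 − 92.2 = 3.2
m=100: L̂ = 2.2 + 100 = 102.2; r = 99.2 − 102.2 = -3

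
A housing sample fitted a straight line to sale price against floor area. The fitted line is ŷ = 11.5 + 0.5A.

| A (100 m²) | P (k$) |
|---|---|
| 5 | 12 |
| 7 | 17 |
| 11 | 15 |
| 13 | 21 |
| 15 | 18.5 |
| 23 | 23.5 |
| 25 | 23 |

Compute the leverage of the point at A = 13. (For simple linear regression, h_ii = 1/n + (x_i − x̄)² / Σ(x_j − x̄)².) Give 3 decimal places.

Ā = (5 + 7 + 11 + 13 + 15 + 23 + 25)/7 = 14.1429
Σ(A − Ā)² = 83.5918 + 51.0204 + 9.87755 + 1.30612 + 0.734694 + 78.449 + 117.878 = 342.857
h = 1/7 + (-1.14286)²/342.857 = 0.142857 + 0.00380952 = 0.147

h = 0.147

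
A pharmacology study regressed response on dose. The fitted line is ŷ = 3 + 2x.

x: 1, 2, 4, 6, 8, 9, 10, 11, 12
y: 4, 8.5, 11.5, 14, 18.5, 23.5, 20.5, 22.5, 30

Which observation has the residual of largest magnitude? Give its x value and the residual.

x=1: ŷ = 3 + 2·1 = 5; e = 4 − 5 = -1
x=2: ŷ = 3 + 2·2 = 7; e = 8.5 − 7 = 1.5
x=4: ŷ = 3 + 2·4 = 11; e = 11.5 − 11 = 0.5
x=6: ŷ = 3 + 2·6 = 15; e = 14 − 15 = -1
x=8: ŷ = 3 + 2·8 = 19; e = 18.5 − 19 = -0.5
x=9: ŷ = 3 + 2·9 = 21; e = 23.5 − 21 = 2.5
x=10: ŷ = 3 + 2·10 = 23; e = 20.5 − 23 = -2.5
x=11: ŷ = 3 + 2·11 = 25; e = 22.5 − 25 = -2.5
x=12: ŷ = 3 + 2·12 = 27; e = 30 − 27 = 3
Largest |e| is 3 at x = 12, residual 3.

x = 12, e = 3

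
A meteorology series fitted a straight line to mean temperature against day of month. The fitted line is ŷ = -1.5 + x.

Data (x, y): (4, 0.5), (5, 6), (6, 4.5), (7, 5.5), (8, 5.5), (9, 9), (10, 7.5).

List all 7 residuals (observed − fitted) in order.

-2, 2.5, 0, 0, -1, 1.5, -1

x=4: ŷ = -1.5 + 4 = 2.5; e = 0.5 − 2.5 = -2
x=5: ŷ = -1.5 + 5 = 3.5; e = 6 − 3.5 = 2.5
x=6: ŷ = -1.5 + 6 = 4.5; e = 4.5 − 4.5 = 0
x=7: ŷ = -1.5 + 7 = 5.5; e = 5.5 − 5.5 = 0
x=8: ŷ = -1.5 + 8 = 6.5; e = 5.5 − 6.5 = -1
x=9: ŷ = -1.5 + 9 = 7.5; e = 9 − 7.5 = 1.5
x=10: ŷ = -1.5 + 10 = 8.5; e = 7.5 − 8.5 = -1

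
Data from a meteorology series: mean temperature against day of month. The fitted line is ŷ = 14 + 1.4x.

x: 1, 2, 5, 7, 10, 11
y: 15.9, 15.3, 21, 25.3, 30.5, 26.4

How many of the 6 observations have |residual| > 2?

x=1: ŷ = 14 + 1.4·1 = 15.4; r = 15.9 − 15.4 = 0.5
x=2: ŷ = 14 + 1.4·2 = 16.8; r = 15.3 − 16.8 = -1.5
x=5: ŷ = 14 + 1.4·5 = 21; r = 21 − 21 = 0
x=7: ŷ = 14 + 1.4·7 = 23.8; r = 25.3 − 23.8 = 1.5
x=10: ŷ = 14 + 1.4·10 = 28; r = 30.5 − 28 = 2.5
x=11: ŷ = 14 + 1.4·11 = 29.4; r = 26.4 − 29.4 = -3
|r| > 2: x=10 (|r|=2.5), x=11 (|r|=3) → 2

2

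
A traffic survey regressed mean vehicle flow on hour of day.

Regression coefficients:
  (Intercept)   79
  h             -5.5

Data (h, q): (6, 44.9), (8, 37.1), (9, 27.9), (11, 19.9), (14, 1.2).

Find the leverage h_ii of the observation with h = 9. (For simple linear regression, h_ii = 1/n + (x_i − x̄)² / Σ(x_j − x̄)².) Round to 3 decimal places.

h = 0.210

h̄ = (6 + 8 + 9 + 11 + 14)/5 = 9.6
Σ(h − h̄)² = 12.96 + 2.56 + 0.36 + 1.96 + 19.36 = 37.2
h = 1/5 + (-0.6)²/37.2 = 0.2 + 0.00967742 = 0.210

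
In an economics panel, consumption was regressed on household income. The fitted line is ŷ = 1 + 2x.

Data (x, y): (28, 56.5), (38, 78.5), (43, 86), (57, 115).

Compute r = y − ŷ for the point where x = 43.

ŷ = 1 + 2·43 = 87
r = 86 − 87 = -1

r = -1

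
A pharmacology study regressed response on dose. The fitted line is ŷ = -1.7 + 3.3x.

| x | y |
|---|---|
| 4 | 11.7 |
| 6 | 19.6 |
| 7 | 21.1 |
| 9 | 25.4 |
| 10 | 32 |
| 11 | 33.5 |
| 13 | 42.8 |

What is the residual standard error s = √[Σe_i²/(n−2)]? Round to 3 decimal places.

s = 1.637

x=4: ŷ = -1.7 + 3.3·4 = 11.5; e = 11.7 − 11.5 = 0.2
x=6: ŷ = -1.7 + 3.3·6 = 18.1; e = 19.6 − 18.1 = 1.5
x=7: ŷ = -1.7 + 3.3·7 = 21.4; e = 21.1 − 21.4 = -0.3
x=9: ŷ = -1.7 + 3.3·9 = 28; e = 25.4 − 28 = -2.6
x=10: ŷ = -1.7 + 3.3·10 = 31.3; e = 32 − 31.3 = 0.7
x=11: ŷ = -1.7 + 3.3·11 = 34.6; e = 33.5 − 34.6 = -1.1
x=13: ŷ = -1.7 + 3.3·13 = 41.2; e = 42.8 − 41.2 = 1.6
SSE = 0.04 + 2.25 + 0.09 + 6.76 + 0.49 + 1.21 + 2.56 = 13.4
s = √(13.4/5) = √2.68 ≈ 1.637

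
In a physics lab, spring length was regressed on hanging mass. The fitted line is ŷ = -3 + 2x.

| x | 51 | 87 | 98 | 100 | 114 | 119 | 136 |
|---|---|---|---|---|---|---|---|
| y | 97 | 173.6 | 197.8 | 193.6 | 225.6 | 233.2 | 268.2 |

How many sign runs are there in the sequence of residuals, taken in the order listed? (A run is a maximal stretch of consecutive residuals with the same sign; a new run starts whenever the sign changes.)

x=51: ŷ = -3 + 2·51 = 99; e = 97 − 99 = -2
x=87: ŷ = -3 + 2·87 = 171; e = 173.6 − 171 = 2.6
x=98: ŷ = -3 + 2·98 = 193; e = 197.8 − 193 = 4.8
x=100: ŷ = -3 + 2·100 = 197; e = 193.6 − 197 = -3.4
x=114: ŷ = -3 + 2·114 = 225; e = 225.6 − 225 = 0.6
x=119: ŷ = -3 + 2·119 = 235; e = 233.2 − 235 = -1.8
x=136: ŷ = -3 + 2·136 = 269; e = 268.2 − 269 = -0.8
Signs: − + + − + − −
Runs: −×1, +×2, −×1, +×1, −×2 → 5

5 runs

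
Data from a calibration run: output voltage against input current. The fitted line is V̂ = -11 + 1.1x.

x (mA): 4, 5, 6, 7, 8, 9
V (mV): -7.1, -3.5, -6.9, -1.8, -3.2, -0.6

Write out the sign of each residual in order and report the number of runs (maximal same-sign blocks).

x=4: V̂ = -11 + 1.1·4 = -6.6; e = -7.1 − (-6.6) = -0.5
x=5: V̂ = -11 + 1.1·5 = -5.5; e = -3.5 − (-5.5) = 2
x=6: V̂ = -11 + 1.1·6 = -4.4; e = -6.9 − (-4.4) = -2.5
x=7: V̂ = -11 + 1.1·7 = -3.3; e = -1.8 − (-3.3) = 1.5
x=8: V̂ = -11 + 1.1·8 = -2.2; e = -3.2 − (-2.2) = -1
x=9: V̂ = -11 + 1.1·9 = -1.1; e = -0.6 − (-1.1) = 0.5
Signs: − + − + − +
Runs: −×1, +×1, −×1, +×1, −×1, +×1 → 6

6 runs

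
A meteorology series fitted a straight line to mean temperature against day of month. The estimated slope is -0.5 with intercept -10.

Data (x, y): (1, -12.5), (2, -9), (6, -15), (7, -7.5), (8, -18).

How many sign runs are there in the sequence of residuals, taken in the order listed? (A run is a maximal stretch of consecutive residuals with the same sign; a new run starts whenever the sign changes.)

x=1: ŷ = -10 − 0.5·1 = -10.5; r = -12.5 − (-10.5) = -2
x=2: ŷ = -10 − 0.5·2 = -11; r = -9 − (-11) = 2
x=6: ŷ = -10 − 0.5·6 = -13; r = -15 − (-13) = -2
x=7: ŷ = -10 − 0.5·7 = -13.5; r = -7.5 − (-13.5) = 6
x=8: ŷ = -10 − 0.5·8 = -14; r = -18 − (-14) = -4
Signs: − + − + −
Runs: −×1, +×1, −×1, +×1, −×1 → 5

5 runs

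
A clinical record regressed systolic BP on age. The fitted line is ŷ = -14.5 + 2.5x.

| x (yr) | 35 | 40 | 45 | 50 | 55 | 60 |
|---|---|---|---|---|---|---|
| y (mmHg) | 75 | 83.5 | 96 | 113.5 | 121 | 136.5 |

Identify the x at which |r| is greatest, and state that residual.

x = 50, r = 3

x=35: ŷ = -14.5 + 2.5·35 = 73; r = 75 − 73 = 2
x=40: ŷ = -14.5 + 2.5·40 = 85.5; r = 83.5 − 85.5 = -2
x=45: ŷ = -14.5 + 2.5·45 = 98; r = 96 − 98 = -2
x=50: ŷ = -14.5 + 2.5·50 = 110.5; r = 113.5 − 110.5 = 3
x=55: ŷ = -14.5 + 2.5·55 = 123; r = 121 − 123 = -2
x=60: ŷ = -14.5 + 2.5·60 = 135.5; r = 136.5 − 135.5 = 1
Largest |r| is 3 at x = 50, residual 3.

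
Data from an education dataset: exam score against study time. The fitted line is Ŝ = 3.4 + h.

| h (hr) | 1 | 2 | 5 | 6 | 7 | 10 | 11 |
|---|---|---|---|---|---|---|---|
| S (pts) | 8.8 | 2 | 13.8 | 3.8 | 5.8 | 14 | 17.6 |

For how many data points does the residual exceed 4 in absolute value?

h=1: Ŝ = 3.4 + 1 = 4.4; e = 8.8 − 4.4 = 4.4
h=2: Ŝ = 3.4 + 2 = 5.4; e = 2 − 5.4 = -3.4
h=5: Ŝ = 3.4 + 5 = 8.4; e = 13.8 − 8.4 = 5.4
h=6: Ŝ = 3.4 + 6 = 9.4; e = 3.8 − 9.4 = -5.6
h=7: Ŝ = 3.4 + 7 = 10.4; e = 5.8 − 10.4 = -4.6
h=10: Ŝ = 3.4 + 10 = 13.4; e = 14 − 13.4 = 0.6
h=11: Ŝ = 3.4 + 11 = 14.4; e = 17.6 − 14.4 = 3.2
|e| > 4: h=1 (|e|=4.4), h=5 (|e|=5.4), h=6 (|e|=5.6), h=7 (|e|=4.6) → 4

4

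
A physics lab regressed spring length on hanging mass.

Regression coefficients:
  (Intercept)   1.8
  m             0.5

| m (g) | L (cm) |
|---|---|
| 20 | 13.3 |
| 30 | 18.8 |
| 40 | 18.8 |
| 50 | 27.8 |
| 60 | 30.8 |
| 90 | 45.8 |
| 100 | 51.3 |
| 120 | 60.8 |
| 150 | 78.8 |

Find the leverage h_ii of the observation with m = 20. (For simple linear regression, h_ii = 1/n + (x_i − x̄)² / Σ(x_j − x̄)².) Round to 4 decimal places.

m̄ = (20 + 30 + 40 + 50 + 60 + 90 + 100 + 120 + 150)/9 = 73.3333
Σ(m − m̄)² = 2844.44 + 1877.78 + 1111.11 + 544.444 + 177.778 + 277.778 + 711.111 + 2177.78 + 5877.78 = 15600
h = 1/9 + (-53.3333)²/15600 = 0.111111 + 0.182336 = 0.2934

h = 0.2934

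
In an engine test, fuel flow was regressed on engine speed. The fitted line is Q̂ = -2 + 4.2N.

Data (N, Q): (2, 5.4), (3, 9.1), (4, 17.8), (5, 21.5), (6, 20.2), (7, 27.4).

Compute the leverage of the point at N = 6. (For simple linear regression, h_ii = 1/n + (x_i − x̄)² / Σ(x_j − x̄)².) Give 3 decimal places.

N̄ = (2 + 3 + 4 + 5 + 6 + 7)/6 = 4.5
Σ(N − N̄)² = 6.25 + 2.25 + 0.25 + 0.25 + 2.25 + 6.25 = 17.5
h = 1/6 + (1.5)²/17.5 = 0.166667 + 0.128571 = 0.295

h = 0.295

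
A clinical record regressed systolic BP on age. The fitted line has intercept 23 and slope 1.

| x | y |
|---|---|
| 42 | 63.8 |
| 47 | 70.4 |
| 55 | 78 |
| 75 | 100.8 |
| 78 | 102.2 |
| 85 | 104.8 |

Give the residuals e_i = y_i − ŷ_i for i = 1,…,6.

-1.2, 0.4, 0, 2.8, 1.2, -3.2

x=42: ŷ = 23 + 42 = 65; e = 63.8 − 65 = -1.2
x=47: ŷ = 23 + 47 = 70; e = 70.4 − 70 = 0.4
x=55: ŷ = 23 + 55 = 78; e = 78 − 78 = 0
x=75: ŷ = 23 + 75 = 98; e = 100.8 − 98 = 2.8
x=78: ŷ = 23 + 78 = 101; e = 102.2 − 101 = 1.2
x=85: ŷ = 23 + 85 = 108; e = 104.8 − 108 = -3.2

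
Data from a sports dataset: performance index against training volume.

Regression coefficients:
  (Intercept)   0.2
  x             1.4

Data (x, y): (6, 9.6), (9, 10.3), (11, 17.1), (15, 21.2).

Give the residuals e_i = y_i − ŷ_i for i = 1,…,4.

x=6: ŷ = 0.2 + 1.4·6 = 8.6; e = 9.6 − 8.6 = 1
x=9: ŷ = 0.2 + 1.4·9 = 12.8; e = 10.3 − 12.8 = -2.5
x=11: ŷ = 0.2 + 1.4·11 = 15.6; e = 17.1 − 15.6 = 1.5
x=15: ŷ = 0.2 + 1.4·15 = 21.2; e = 21.2 − 21.2 = 0

1, -2.5, 1.5, 0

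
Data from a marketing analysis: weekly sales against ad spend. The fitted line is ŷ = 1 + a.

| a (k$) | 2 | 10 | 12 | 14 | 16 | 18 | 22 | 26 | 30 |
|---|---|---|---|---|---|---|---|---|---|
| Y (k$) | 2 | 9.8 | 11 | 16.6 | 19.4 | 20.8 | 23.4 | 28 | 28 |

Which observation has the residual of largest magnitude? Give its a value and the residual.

a=2: ŷ = 1 + 2 = 3; r = 2 − 3 = -1
a=10: ŷ = 1 + 10 = 11; r = 9.8 − 11 = -1.2
a=12: ŷ = 1 + 12 = 13; r = 11 − 13 = -2
a=14: ŷ = 1 + 14 = 15; r = 16.6 − 15 = 1.6
a=16: ŷ = 1 + 16 = 17; r = 19.4 − 17 = 2.4
a=18: ŷ = 1 + 18 = 19; r = 20.8 − 19 = 1.8
a=22: ŷ = 1 + 22 = 23; r = 23.4 − 23 = 0.4
a=26: ŷ = 1 + 26 = 27; r = 28 − 27 = 1
a=30: ŷ = 1 + 30 = 31; r = 28 − 31 = -3
Largest |r| is 3 at a = 30, residual -3.

a = 30, r = -3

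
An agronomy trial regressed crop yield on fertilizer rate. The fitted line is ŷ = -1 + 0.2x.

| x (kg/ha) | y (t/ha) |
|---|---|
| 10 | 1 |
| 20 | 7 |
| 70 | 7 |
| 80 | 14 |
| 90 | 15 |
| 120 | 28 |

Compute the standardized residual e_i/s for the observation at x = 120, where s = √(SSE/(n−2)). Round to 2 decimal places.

x=10: ŷ = -1 + 0.2·10 = 1; e = 1 − 1 = 0
x=20: ŷ = -1 + 0.2·20 = 3; e = 7 − 3 = 4
x=70: ŷ = -1 + 0.2·70 = 13; e = 7 − 13 = -6
x=80: ŷ = -1 + 0.2·80 = 15; e = 14 − 15 = -1
x=90: ŷ = -1 + 0.2·90 = 17; e = 15 − 17 = -2
x=120: ŷ = -1 + 0.2·120 = 23; e = 28 − 23 = 5
SSE = 0 + 16 + 36 + 1 + 4 + 25 = 82
s = √(82/4) = 4.52769
e/s = 5 / 4.52769 = 1.10

1.10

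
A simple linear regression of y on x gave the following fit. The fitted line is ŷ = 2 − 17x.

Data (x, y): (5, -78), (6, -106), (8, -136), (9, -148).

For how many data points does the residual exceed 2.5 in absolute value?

3

x=5: ŷ = 2 − 17·5 = -83; e = -78 − (-83) = 5
x=6: ŷ = 2 − 17·6 = -100; e = -106 − (-100) = -6
x=8: ŷ = 2 − 17·8 = -134; e = -136 − (-134) = -2
x=9: ŷ = 2 − 17·9 = -151; e = -148 − (-151) = 3
|e| > 2.5: x=5 (|e|=5), x=6 (|e|=6), x=9 (|e|=3) → 3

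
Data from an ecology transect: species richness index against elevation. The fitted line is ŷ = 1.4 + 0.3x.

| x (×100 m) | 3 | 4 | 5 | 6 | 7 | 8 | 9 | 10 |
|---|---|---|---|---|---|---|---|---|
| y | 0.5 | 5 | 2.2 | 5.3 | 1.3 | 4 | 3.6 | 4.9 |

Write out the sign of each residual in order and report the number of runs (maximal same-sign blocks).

x=3: ŷ = 1.4 + 0.3·3 = 2.3; e = 0.5 − 2.3 = -1.8
x=4: ŷ = 1.4 + 0.3·4 = 2.6; e = 5 − 2.6 = 2.4
x=5: ŷ = 1.4 + 0.3·5 = 2.9; e = 2.2 − 2.9 = -0.7
x=6: ŷ = 1.4 + 0.3·6 = 3.2; e = 5.3 − 3.2 = 2.1
x=7: ŷ = 1.4 + 0.3·7 = 3.5; e = 1.3 − 3.5 = -2.2
x=8: ŷ = 1.4 + 0.3·8 = 3.8; e = 4 − 3.8 = 0.2
x=9: ŷ = 1.4 + 0.3·9 = 4.1; e = 3.6 − 4.1 = -0.5
x=10: ŷ = 1.4 + 0.3·10 = 4.4; e = 4.9 − 4.4 = 0.5
Signs: − + − + − + − +
Runs: −×1, +×1, −×1, +×1, −×1, +×1, −×1, +×1 → 8

8 runs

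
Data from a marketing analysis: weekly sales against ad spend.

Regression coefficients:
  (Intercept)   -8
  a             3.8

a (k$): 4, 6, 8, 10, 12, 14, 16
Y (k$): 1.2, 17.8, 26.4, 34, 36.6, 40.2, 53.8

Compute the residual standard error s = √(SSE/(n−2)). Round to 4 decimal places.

s = 4.5607

a=4: Ŷ = -8 + 3.8·4 = 7.2; e = 1.2 − 7.2 = -6
a=6: Ŷ = -8 + 3.8·6 = 14.8; e = 17.8 − 14.8 = 3
a=8: Ŷ = -8 + 3.8·8 = 22.4; e = 26.4 − 22.4 = 4
a=10: Ŷ = -8 + 3.8·10 = 30; e = 34 − 30 = 4
a=12: Ŷ = -8 + 3.8·12 = 37.6; e = 36.6 − 37.6 = -1
a=14: Ŷ = -8 + 3.8·14 = 45.2; e = 40.2 − 45.2 = -5
a=16: Ŷ = -8 + 3.8·16 = 52.8; e = 53.8 − 52.8 = 1
SSE = 36 + 9 + 16 + 16 + 1 + 25 + 1 = 104
s = √(104/5) = √20.8 ≈ 4.5607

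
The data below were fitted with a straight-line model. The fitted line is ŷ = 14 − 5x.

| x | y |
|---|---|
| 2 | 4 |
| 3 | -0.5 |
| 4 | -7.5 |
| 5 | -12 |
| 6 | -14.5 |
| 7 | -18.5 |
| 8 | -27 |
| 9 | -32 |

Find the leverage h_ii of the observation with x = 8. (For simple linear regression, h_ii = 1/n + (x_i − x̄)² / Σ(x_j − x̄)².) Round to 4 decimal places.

h = 0.2738

x̄ = (2 + 3 + 4 + 5 + 6 + 7 + 8 + 9)/8 = 5.5
Σ(x − x̄)² = 12.25 + 6.25 + 2.25 + 0.25 + 0.25 + 2.25 + 6.25 + 12.25 = 42
h = 1/8 + (2.5)²/42 = 0.125 + 0.14881 = 0.2738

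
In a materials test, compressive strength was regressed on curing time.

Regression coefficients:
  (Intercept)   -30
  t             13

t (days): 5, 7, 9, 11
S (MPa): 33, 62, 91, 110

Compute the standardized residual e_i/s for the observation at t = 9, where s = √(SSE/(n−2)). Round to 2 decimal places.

1.03

t=5: ŷ = -30 + 13·5 = 35; e = 33 − 35 = -2
t=7: ŷ = -30 + 13·7 = 61; e = 62 − 61 = 1
t=9: ŷ = -30 + 13·9 = 87; e = 91 − 87 = 4
t=11: ŷ = -30 + 13·11 = 113; e = 110 − 113 = -3
SSE = 4 + 1 + 16 + 9 = 30
s = √(30/2) = 3.87298
e/s = 4 / 3.87298 = 1.03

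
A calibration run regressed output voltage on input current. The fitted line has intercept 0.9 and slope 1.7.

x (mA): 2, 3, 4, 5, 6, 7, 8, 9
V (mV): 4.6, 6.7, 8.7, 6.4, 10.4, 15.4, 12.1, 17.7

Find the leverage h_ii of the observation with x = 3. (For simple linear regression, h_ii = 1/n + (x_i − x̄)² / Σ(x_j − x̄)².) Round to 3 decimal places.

x̄ = (2 + 3 + 4 + 5 + 6 + 7 + 8 + 9)/8 = 5.5
Σ(x − x̄)² = 12.25 + 6.25 + 2.25 + 0.25 + 0.25 + 2.25 + 6.25 + 12.25 = 42
h = 1/8 + (-2.5)²/42 = 0.125 + 0.14881 = 0.274

h = 0.274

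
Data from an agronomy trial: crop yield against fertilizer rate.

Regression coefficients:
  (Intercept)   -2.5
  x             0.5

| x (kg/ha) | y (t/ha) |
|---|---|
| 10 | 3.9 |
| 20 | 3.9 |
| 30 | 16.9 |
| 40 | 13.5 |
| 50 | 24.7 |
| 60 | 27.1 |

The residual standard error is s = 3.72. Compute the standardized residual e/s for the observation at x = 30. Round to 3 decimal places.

ŷ = -2.5 + 0.5·30 = 12.5
e = 16.9 − 12.5 = 4.4
e/s = 4.4 / 3.72 = 1.183

1.183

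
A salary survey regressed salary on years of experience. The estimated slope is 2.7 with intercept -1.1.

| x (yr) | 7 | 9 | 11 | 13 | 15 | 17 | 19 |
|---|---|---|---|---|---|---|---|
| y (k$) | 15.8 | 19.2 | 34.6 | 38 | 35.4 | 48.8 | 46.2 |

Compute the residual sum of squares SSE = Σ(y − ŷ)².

SSE = 120

x=7: ŷ = -1.1 + 2.7·7 = 17.8; r = 15.8 − 17.8 = -2
x=9: ŷ = -1.1 + 2.7·9 = 23.2; r = 19.2 − 23.2 = -4
x=11: ŷ = -1.1 + 2.7·11 = 28.6; r = 34.6 − 28.6 = 6
x=13: ŷ = -1.1 + 2.7·13 = 34; r = 38 − 34 = 4
x=15: ŷ = -1.1 + 2.7·15 = 39.4; r = 35.4 − 39.4 = -4
x=17: ŷ = -1.1 + 2.7·17 = 44.8; r = 48.8 − 44.8 = 4
x=19: ŷ = -1.1 + 2.7·19 = 50.2; r = 46.2 − 50.2 = -4
SSE = 4 + 16 + 36 + 16 + 16 + 16 + 16 = 120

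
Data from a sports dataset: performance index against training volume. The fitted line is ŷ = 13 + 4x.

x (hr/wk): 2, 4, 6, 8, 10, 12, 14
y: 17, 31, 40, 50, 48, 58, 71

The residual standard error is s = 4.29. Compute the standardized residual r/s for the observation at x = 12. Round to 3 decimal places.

ŷ = 13 + 4·12 = 61
r = 58 − 61 = -3
r/s = -3 / 4.29 = -0.699

-0.699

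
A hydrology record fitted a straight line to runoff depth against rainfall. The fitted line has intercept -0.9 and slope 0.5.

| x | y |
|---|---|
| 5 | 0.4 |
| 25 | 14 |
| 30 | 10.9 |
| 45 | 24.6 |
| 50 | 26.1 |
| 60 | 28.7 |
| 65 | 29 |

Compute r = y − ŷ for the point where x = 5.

r = -1.2

ŷ = -0.9 + 0.5·5 = 1.6
r = 0.4 − 1.6 = -1.2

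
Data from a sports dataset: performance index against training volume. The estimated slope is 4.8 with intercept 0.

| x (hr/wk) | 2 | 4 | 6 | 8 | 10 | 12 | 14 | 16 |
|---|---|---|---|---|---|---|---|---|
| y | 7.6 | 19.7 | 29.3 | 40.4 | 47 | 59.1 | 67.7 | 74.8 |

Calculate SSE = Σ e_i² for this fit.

x=2: ŷ = 4.8·2 = 9.6; e = 7.6 − 9.6 = -2
x=4: ŷ = 4.8·4 = 19.2; e = 19.7 − 19.2 = 0.5
x=6: ŷ = 4.8·6 = 28.8; e = 29.3 − 28.8 = 0.5
x=8: ŷ = 4.8·8 = 38.4; e = 40.4 − 38.4 = 2
x=10: ŷ = 4.8·10 = 48; e = 47 − 48 = -1
x=12: ŷ = 4.8·12 = 57.6; e = 59.1 − 57.6 = 1.5
x=14: ŷ = 4.8·14 = 67.2; e = 67.7 − 67.2 = 0.5
x=16: ŷ = 4.8·16 = 76.8; e = 74.8 − 76.8 = -2
SSE = 4 + 0.25 + 0.25 + 4 + 1 + 2.25 + 0.25 + 4 = 16

SSE = 16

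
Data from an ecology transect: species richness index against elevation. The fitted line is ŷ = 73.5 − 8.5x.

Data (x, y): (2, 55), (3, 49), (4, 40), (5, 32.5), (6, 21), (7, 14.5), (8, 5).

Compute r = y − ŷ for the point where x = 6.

ŷ = 73.5 − 8.5·6 = 22.5
r = 21 − 22.5 = -1.5

r = -1.5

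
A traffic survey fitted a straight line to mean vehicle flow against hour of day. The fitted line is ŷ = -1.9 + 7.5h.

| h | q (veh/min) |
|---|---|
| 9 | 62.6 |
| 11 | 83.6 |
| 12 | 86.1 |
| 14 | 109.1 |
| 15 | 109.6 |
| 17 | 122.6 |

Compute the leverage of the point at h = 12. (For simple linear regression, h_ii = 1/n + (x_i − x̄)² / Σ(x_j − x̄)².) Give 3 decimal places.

h = 0.190

h̄ = (9 + 11 + 12 + 14 + 15 + 17)/6 = 13
Σ(h − h̄)² = 16 + 4 + 1 + 1 + 4 + 16 = 42
h = 1/6 + (-1)²/42 = 0.166667 + 0.0238095 = 0.190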